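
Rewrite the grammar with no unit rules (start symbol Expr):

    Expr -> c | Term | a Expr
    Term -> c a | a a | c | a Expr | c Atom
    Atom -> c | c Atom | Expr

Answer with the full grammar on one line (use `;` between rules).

Unit pairs: Atom ⇒* {Expr, Term}; Expr ⇒* {Term}.
For every A with A ⇒* B via unit rules, add B's non-unit alternatives to A; then delete every rule of the form X → Y.

Expr -> c a | a a | c | a Expr | c Atom; Term -> c a | a a | c | a Expr | c Atom; Atom -> c a | a a | c | a Expr | c Atom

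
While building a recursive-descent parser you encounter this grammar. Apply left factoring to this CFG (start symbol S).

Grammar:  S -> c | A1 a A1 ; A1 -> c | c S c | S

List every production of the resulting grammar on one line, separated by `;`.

A1 has alternatives sharing prefix 'c': factor to A1 → c A1' with A1' → ε | S c.

S -> c | A1 a A1; A1 -> S | c A1'; A1' -> ε | S c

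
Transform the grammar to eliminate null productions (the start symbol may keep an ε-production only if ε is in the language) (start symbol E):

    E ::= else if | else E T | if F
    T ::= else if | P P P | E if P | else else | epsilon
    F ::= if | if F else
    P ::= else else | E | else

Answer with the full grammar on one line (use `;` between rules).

Nullable set = {T}.
ε ∉ L(G), so no ε-production is kept.
For each production, add variants omitting each subset of nullable occurrences: E → else E T gives else E T | else E.

E ::= else if | else E T | else E | if F; T ::= else if | P P P | E if P | else else; F ::= if | if F else; P ::= else else | E | else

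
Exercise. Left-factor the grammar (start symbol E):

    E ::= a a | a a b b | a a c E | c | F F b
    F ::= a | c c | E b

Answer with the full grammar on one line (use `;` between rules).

E has alternatives sharing prefix 'a a': factor to E → a a E' with E' → ε | b b | c E.

E ::= c | F F b | a a E'; F ::= a | c c | E b; E' ::= ε | b b | c E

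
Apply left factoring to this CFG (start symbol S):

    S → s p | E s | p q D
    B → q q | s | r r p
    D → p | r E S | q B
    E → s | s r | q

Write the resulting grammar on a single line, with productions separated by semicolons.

S → s p | E s | p q D; B → q q | s | r r p; D → p | r E S | q B; E → q | s E'; E' → ε | r

E has alternatives sharing prefix 's': factor to E → s E' with E' → ε | r.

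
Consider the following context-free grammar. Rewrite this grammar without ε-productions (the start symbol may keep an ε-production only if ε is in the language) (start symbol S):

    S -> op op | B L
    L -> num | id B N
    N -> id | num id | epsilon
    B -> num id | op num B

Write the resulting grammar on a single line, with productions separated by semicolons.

The nullable symbols are {N}.
ε ∉ L(G), so no ε-production is kept.
Add the nullable-subset variants: L → id B N gives id B N | id B.

S -> op op | B L; L -> num | id B N | id B; N -> id | num id; B -> num id | op num B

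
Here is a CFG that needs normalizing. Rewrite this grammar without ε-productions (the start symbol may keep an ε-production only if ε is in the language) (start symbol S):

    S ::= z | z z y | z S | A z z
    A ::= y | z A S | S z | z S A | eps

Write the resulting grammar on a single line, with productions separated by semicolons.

Nullable set = {A}.
ε ∉ L(G), so no ε-production is kept.
Add the nullable-subset variants: S → A z z gives A z z | z z. A → z A S gives z A S | z S.

S ::= z | z z y | z S | A z z | z z; A ::= y | z A S | z S | S z | z S A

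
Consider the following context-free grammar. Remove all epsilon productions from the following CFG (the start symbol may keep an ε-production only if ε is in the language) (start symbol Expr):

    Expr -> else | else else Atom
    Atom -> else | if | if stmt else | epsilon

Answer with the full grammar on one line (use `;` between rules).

Expr -> else | else else Atom | else else; Atom -> else | if | if stmt else

Nullable nonterminals: {Atom}.
ε ∉ L(G), so no ε-production is kept.
Expand every rule over subsets of its nullable positions: Expr → else else Atom gives else else Atom | else else.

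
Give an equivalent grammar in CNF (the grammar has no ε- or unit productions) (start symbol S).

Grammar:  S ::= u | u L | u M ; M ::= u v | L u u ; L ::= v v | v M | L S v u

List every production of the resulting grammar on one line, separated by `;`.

Introduce a nonterminal for each terminal appearing in a rule of length ≥ 2: X1 → u, X2 → v.
Binarize each right-hand side of length ≥ 3 by chaining fresh nonterminals (Y1, Y2, …): affected rules were M → L X1 X1; L → L S X2 X1.

S ::= u | X1 L | X1 M; M ::= X1 X2 | L Y1; L ::= X2 X2 | X2 M | L Y2; X1 ::= u; X2 ::= v; Y1 ::= X1 X1; Y2 ::= S Y3; Y3 ::= X2 X1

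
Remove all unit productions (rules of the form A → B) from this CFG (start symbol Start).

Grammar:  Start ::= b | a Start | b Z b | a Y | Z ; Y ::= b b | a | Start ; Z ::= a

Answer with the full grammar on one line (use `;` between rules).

Unit pairs: Start ⇒* {Z}; Y ⇒* {Start, Z}.
For each unit pair (A, B), copy every non-unit production of B to A, then drop all unit productions.

Start ::= a | b | a Start | b Z b | a Y; Y ::= a | b | a Start | b Z b | a Y | b b; Z ::= a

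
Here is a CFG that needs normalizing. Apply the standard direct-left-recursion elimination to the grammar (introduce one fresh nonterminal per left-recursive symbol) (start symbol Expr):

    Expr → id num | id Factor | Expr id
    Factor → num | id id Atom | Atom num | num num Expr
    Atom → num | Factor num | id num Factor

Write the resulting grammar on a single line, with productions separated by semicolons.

Expr → id num Expr1 | id Factor Expr1; Factor → num | id id Atom | Atom num | num num Expr; Atom → num | Factor num | id num Factor; Expr1 → id Expr1 | ε

Left recursion appears on Expr.
For Expr: α = {id}, β = {id num, id Factor}. Rewrite as Expr → β Expr1 and Expr1 → α Expr1 | ε.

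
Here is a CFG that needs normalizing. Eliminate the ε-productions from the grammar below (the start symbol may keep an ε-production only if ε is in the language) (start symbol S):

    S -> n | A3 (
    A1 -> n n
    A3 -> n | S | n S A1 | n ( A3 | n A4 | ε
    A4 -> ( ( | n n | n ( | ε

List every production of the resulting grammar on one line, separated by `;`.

Nullable nonterminals: {A3, A4}.
ε ∉ L(G), so no ε-production is kept.
Expand every rule over subsets of its nullable positions: S → A3 ( gives A3 ( | (. A3 → n ( A3 gives n ( A3 | n (.

S -> n | A3 ( | (; A1 -> n n; A3 -> n | S | n S A1 | n ( A3 | n ( | n A4; A4 -> ( ( | n n | n (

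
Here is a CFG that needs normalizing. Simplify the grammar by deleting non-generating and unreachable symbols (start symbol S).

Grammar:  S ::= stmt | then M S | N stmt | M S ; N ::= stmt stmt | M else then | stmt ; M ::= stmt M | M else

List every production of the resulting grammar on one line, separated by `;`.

S ::= stmt | N stmt; N ::= stmt stmt | stmt

Generating nonterminals: {N, S}.
Reachable from S after that: {N, S}.
Removed useless symbols: {M} and every production mentioning them.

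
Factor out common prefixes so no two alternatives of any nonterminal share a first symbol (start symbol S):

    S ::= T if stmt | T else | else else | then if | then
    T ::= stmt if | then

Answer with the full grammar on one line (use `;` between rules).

S has alternatives sharing prefix 'T': factor to S → T S' with S' → if stmt | else.
S has alternatives sharing prefix 'then': factor to S → then S'' with S'' → if | ε.

S ::= else else | T S' | then S''; T ::= stmt if | then; S' ::= if stmt | else; S'' ::= if | eps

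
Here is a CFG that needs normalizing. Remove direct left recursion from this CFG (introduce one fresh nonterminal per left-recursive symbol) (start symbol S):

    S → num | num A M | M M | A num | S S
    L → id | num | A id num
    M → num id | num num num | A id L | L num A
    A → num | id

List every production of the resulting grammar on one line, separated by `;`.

Directly left-recursive nonterminal: S.
For S: α = {S}, β = {num, num A M, M M, A num}. Rewrite as S → β S' and S' → α S' | ε.

S → num S' | num A M S' | M M S' | A num S'; L → id | num | A id num; M → num id | num num num | A id L | L num A; A → num | id; S' → S S' | ε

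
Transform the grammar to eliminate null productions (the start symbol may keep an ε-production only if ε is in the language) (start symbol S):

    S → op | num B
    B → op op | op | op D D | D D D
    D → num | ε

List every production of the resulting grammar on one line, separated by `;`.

Nullable set = {B, D}.
ε ∉ L(G), so no ε-production is kept.
Expand every rule over subsets of its nullable positions: S → num B gives num B | num. B → op D D gives op D D | op D. B → D D D gives D D D | D D | D.

S → op | num B | num; B → op op | op | op D D | op D | D D D | D D | D; D → num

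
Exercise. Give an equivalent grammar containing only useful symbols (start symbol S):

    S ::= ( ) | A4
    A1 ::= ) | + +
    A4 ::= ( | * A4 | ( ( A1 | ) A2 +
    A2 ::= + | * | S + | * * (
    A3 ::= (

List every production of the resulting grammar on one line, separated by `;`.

S ::= ( ) | A4; A1 ::= ) | + +; A4 ::= ( | * A4 | ( ( A1 | ) A2 +; A2 ::= + | * | S + | * * (

Generating nonterminals: {A1, A2, A3, A4, S}.
Reachable from S after that: {A1, A2, A4, S}.
Removed useless symbols: {A3} and every production mentioning them.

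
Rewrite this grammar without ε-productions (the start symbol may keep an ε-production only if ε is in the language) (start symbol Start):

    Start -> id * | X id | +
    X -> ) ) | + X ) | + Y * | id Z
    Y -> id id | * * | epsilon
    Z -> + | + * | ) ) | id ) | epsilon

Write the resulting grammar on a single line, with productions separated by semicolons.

Start -> id * | X id | +; X -> ) ) | + X ) | + Y * | + * | id Z | id; Y -> id id | * *; Z -> + | + * | ) ) | id )

Nullable nonterminals: {Y, Z}.
ε ∉ L(G), so no ε-production is kept.
Add the nullable-subset variants: X → + Y * gives + Y * | + *. X → id Z gives id Z | id.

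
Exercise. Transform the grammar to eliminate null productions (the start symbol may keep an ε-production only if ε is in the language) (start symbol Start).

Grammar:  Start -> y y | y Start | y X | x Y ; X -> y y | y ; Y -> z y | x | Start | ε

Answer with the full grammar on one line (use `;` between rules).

The nullable symbols are {Y}.
ε ∉ L(G), so no ε-production is kept.
For each production, add variants omitting each subset of nullable occurrences: Start → x Y gives x Y | x.

Start -> y y | y Start | y X | x Y | x; X -> y y | y; Y -> z y | x | Start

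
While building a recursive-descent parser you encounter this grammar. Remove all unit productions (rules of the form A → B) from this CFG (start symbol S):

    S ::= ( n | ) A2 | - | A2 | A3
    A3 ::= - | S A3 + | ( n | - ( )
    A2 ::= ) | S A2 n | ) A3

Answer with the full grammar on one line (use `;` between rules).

S ::= ) | S A2 n | ) A3 | ( n | ) A2 | - | S A3 + | - ( ); A3 ::= - | S A3 + | ( n | - ( ); A2 ::= ) | S A2 n | ) A3

Unit pairs: S ⇒* {A2, A3}.
For every A with A ⇒* B via unit rules, add B's non-unit alternatives to A; then delete every rule of the form X → Y.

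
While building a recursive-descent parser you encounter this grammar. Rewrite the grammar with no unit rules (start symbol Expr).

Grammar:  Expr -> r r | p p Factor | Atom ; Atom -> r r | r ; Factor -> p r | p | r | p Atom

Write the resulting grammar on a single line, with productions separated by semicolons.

Unit pairs: Expr ⇒* {Atom}.
Replace each nonterminal's rules with the union of the non-unit rules of every nonterminal it unit-derives.

Expr -> r r | r | p p Factor; Atom -> r r | r; Factor -> p r | p | r | p Atom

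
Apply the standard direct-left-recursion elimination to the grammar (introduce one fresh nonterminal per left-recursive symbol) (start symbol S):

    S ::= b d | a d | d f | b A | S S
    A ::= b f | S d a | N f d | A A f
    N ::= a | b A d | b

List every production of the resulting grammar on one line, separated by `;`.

S ::= b d S' | a d S' | d f S' | b A S'; A ::= b f A' | S d a A' | N f d A'; N ::= a | b A d | b; S' ::= S S' | ε; A' ::= A f A' | ε

S, A are directly left-recursive.
For S: α = {S}, β = {b d, a d, d f, b A}. Rewrite as S → β S' and S' → α S' | ε.
For A: α = {A f}, β = {b f, S d a, N f d}. Rewrite as A → β A' and A' → α A' | ε.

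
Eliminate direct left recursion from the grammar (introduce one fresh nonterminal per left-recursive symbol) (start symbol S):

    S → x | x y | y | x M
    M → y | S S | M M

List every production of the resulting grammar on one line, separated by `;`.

Directly left-recursive nonterminal: M.
For M: α = {M}, β = {y, S S}. Rewrite as M → β M' and M' → α M' | ε.

S → x | x y | y | x M; M → y M' | S S M'; M' → M M' | epsilon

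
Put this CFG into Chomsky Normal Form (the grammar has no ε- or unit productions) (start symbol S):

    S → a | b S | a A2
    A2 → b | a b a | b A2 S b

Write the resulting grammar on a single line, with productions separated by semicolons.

S → a | X1 S | X2 A2; A2 → b | X2 Y1 | X1 Y2; X1 → b; X2 → a; Y1 → X1 X2; Y2 → A2 Y3; Y3 → S X1

Introduce a nonterminal for each terminal appearing in a rule of length ≥ 2: X1 → b, X2 → a.
Binarize each right-hand side of length ≥ 3 by chaining fresh nonterminals (Y1, Y2, …): affected rules were A2 → X2 X1 X2; A2 → X1 A2 S X1.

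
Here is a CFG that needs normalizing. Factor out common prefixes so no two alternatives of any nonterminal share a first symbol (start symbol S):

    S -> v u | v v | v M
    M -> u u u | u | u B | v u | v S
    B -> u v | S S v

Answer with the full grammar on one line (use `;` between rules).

S -> v S'; M -> u M' | v M''; B -> u v | S S v; S' -> u | v | M; M' -> u u | ε | B; M'' -> u | S

S has alternatives sharing prefix 'v': factor to S → v S' with S' → u | v | M.
M has alternatives sharing prefix 'u': factor to M → u M' with M' → u u | ε | B.
M has alternatives sharing prefix 'v': factor to M → v M'' with M'' → u | S.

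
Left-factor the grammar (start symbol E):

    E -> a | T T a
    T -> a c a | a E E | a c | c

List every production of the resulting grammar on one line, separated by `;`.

T has alternatives sharing prefix 'a': factor to T → a T' with T' → c a | E E | c.
T' has alternatives sharing prefix 'c': factor to T' → c T'' with T'' → a | ε.

E -> a | T T a; T -> c | a T'; T' -> E E | c T''; T'' -> a | ε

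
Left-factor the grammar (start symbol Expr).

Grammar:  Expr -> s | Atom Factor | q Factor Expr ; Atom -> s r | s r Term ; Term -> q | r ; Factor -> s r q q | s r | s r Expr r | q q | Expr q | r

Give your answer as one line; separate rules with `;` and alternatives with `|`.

Atom has alternatives sharing prefix 's r': factor to Atom → s r Atom1 with Atom1 → ε | Term.
Factor has alternatives sharing prefix 's r': factor to Factor → s r Factor1 with Factor1 → q q | ε | Expr r.

Expr -> s | Atom Factor | q Factor Expr; Atom -> s r Atom1; Term -> q | r; Factor -> q q | Expr q | r | s r Factor1; Atom1 -> epsilon | Term; Factor1 -> q q | epsilon | Expr r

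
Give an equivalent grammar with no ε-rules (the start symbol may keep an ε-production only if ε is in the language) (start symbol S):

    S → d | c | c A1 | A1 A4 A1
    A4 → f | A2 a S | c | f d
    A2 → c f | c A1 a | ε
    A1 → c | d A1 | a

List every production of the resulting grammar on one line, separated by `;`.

S → d | c | c A1 | A1 A4 A1; A4 → f | A2 a S | a S | c | f d; A2 → c f | c A1 a; A1 → c | d A1 | a

Nullable nonterminals: {A2}.
ε ∉ L(G), so no ε-production is kept.
Expand every rule over subsets of its nullable positions: A4 → A2 a S gives A2 a S | a S.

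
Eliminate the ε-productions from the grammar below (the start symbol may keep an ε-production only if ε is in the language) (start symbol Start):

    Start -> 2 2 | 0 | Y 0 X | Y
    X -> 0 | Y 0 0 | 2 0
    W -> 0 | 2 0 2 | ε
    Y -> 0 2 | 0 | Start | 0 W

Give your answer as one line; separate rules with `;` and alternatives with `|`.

The nullable symbols are {W}.
ε ∉ L(G), so no ε-production is kept.

Start -> 2 2 | 0 | Y 0 X | Y; X -> 0 | Y 0 0 | 2 0; W -> 0 | 2 0 2; Y -> 0 2 | 0 | Start | 0 W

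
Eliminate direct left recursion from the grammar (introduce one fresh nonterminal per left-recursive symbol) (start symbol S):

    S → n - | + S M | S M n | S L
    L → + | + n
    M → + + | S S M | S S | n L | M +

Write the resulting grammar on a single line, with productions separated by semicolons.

Left recursion appears on S, M.
For S: α = {M n, L}, β = {n -, + S M}. Rewrite as S → β S' and S' → α S' | ε.
For M: α = {+}, β = {+ +, S S M, S S, n L}. Rewrite as M → β M' and M' → α M' | ε.

S → n - S' | + S M S'; L → + | + n; M → + + M' | S S M M' | S S M' | n L M'; S' → M n S' | L S' | eps; M' → + M' | eps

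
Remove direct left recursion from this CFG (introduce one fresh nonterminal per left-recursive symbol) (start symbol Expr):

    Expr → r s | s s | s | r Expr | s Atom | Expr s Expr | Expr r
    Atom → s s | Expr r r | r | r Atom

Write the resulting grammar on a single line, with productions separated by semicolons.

Left recursion appears on Expr.
For Expr: α = {s Expr, r}, β = {r s, s s, s, r Expr, s Atom}. Rewrite as Expr → β Expr1 and Expr1 → α Expr1 | ε.

Expr → r s Expr1 | s s Expr1 | s Expr1 | r Expr Expr1 | s Atom Expr1; Atom → s s | Expr r r | r | r Atom; Expr1 → s Expr Expr1 | r Expr1 | eps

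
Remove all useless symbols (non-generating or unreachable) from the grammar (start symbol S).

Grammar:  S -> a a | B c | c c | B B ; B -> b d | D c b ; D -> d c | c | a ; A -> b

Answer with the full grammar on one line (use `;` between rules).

Generating nonterminals: {A, B, D, S}.
Reachable from S after that: {B, D, S}.
Removed useless symbols: {A} and every production mentioning them.

S -> a a | B c | c c | B B; B -> b d | D c b; D -> d c | c | a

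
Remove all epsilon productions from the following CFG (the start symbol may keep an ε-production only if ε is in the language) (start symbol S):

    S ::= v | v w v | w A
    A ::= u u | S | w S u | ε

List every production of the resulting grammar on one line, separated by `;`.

S ::= v | v w v | w A | w; A ::= u u | S | w S u

Nullable nonterminals: {A}.
ε ∉ L(G), so no ε-production is kept.
For each production, add variants omitting each subset of nullable occurrences: S → w A gives w A | w.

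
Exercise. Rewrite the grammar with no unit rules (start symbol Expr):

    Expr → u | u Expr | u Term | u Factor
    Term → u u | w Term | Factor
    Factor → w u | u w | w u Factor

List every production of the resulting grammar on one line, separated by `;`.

Expr → u | u Expr | u Term | u Factor; Term → u u | w Term | w u | u w | w u Factor; Factor → w u | u w | w u Factor

Unit pairs: Term ⇒* {Factor}.
For each unit pair (A, B), copy every non-unit production of B to A, then drop all unit productions.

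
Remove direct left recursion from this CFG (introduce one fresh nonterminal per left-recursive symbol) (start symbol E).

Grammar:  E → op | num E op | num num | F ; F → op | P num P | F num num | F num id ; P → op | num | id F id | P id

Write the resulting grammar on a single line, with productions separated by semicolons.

E → op | num E op | num num | F; F → op F' | P num P F'; P → op P' | num P' | id F id P'; F' → num num F' | num id F' | ε; P' → id P' | ε

Directly left-recursive nonterminals: F, P.
For F: α = {num num, num id}, β = {op, P num P}. Rewrite as F → β F' and F' → α F' | ε.
For P: α = {id}, β = {op, num, id F id}. Rewrite as P → β P' and P' → α P' | ε.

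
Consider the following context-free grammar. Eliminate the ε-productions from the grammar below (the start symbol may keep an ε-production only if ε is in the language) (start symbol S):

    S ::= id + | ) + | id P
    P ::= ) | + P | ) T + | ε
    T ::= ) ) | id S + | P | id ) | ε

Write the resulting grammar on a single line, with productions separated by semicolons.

The nullable symbols are {P, T}.
ε ∉ L(G), so no ε-production is kept.
For each production, add variants omitting each subset of nullable occurrences: S → id P gives id P | id. P → + P gives + P | +. P → ) T + gives ) T + | ) +.

S ::= id + | ) + | id P | id; P ::= ) | + P | + | ) T + | ) +; T ::= ) ) | id S + | P | id )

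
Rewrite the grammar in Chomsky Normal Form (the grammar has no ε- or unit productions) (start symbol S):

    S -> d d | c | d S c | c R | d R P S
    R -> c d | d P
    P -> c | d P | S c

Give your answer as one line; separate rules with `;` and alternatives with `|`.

S -> X1 X1 | c | X1 Y1 | X2 R | X1 Y2; R -> X2 X1 | X1 P; P -> c | X1 P | S X2; X1 -> d; X2 -> c; Y1 -> S X2; Y2 -> R Y3; Y3 -> P S

Introduce a nonterminal for each terminal appearing in a rule of length ≥ 2: X1 → d, X2 → c.
Binarize each right-hand side of length ≥ 3 by chaining fresh nonterminals (Y1, Y2, …): affected rules were S → X1 S X2; S → X1 R P S.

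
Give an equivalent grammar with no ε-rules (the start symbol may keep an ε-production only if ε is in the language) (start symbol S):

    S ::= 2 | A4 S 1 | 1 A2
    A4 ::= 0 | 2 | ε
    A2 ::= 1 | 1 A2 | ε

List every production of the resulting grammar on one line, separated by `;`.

The nullable symbols are {A2, A4}.
ε ∉ L(G), so no ε-production is kept.
Add the nullable-subset variants: S → A4 S 1 gives A4 S 1 | S 1. S → 1 A2 gives 1 A2 | 1.

S ::= 2 | A4 S 1 | S 1 | 1 A2 | 1; A4 ::= 0 | 2; A2 ::= 1 | 1 A2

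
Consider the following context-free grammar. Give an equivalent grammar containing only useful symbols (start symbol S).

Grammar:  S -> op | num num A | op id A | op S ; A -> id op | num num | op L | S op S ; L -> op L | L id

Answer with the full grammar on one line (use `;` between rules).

S -> op | num num A | op id A | op S; A -> id op | num num | S op S

Generating nonterminals: {A, S}.
Reachable from S after that: {A, S}.
Removed useless symbols: {L} and every production mentioning them.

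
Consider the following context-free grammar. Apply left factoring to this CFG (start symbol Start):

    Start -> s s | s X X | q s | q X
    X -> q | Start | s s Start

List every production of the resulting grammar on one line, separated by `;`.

Start -> s Start1 | q Start2; X -> q | Start | s s Start; Start1 -> s | X X; Start2 -> s | X

Start has alternatives sharing prefix 's': factor to Start → s Start1 with Start1 → s | X X.
Start has alternatives sharing prefix 'q': factor to Start → q Start2 with Start2 → s | X.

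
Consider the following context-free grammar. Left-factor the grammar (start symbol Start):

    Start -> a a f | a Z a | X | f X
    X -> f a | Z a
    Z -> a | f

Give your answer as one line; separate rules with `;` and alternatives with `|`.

Start -> X | f X | a Start1; X -> f a | Z a; Z -> a | f; Start1 -> a f | Z a

Start has alternatives sharing prefix 'a': factor to Start → a Start1 with Start1 → a f | Z a.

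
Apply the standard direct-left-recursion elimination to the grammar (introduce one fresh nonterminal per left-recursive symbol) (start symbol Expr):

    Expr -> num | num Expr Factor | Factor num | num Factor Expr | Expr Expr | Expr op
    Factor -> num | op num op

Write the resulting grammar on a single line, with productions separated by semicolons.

Expr -> num Expr1 | num Expr Factor Expr1 | Factor num Expr1 | num Factor Expr Expr1; Factor -> num | op num op; Expr1 -> Expr Expr1 | op Expr1 | ε

Expr is directly left-recursive.
For Expr: α = {Expr, op}, β = {num, num Expr Factor, Factor num, num Factor Expr}. Rewrite as Expr → β Expr1 and Expr1 → α Expr1 | ε.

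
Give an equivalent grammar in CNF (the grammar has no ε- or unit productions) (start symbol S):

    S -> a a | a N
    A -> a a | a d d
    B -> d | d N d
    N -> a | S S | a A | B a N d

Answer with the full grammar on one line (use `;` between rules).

S -> X1 X1 | X1 N; A -> X1 X1 | X1 Y1; B -> d | X2 Y2; N -> a | S S | X1 A | B Y3; X1 -> a; X2 -> d; Y1 -> X2 X2; Y2 -> N X2; Y3 -> X1 Y4; Y4 -> N X2

Introduce a nonterminal for each terminal appearing in a rule of length ≥ 2: X1 → a, X2 → d.
Binarize each right-hand side of length ≥ 3 by chaining fresh nonterminals (Y1, Y2, …): affected rules were A → X1 X2 X2; B → X2 N X2; N → B X1 N X2.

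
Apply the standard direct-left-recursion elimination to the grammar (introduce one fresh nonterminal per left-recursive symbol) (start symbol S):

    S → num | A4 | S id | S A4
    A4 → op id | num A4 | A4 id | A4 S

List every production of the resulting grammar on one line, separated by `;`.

S → num S' | A4 S'; A4 → op id A4' | num A4 A4'; S' → id S' | A4 S' | ε; A4' → id A4' | S A4' | ε

Left recursion appears on S, A4.
For S: α = {id, A4}, β = {num, A4}. Rewrite as S → β S' and S' → α S' | ε.
For A4: α = {id, S}, β = {op id, num A4}. Rewrite as A4 → β A4' and A4' → α A4' | ε.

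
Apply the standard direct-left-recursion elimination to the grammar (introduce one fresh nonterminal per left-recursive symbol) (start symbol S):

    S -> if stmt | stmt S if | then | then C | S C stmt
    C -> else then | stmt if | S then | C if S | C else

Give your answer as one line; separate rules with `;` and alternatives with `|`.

S, C are directly left-recursive.
For S: α = {C stmt}, β = {if stmt, stmt S if, then, then C}. Rewrite as S → β S' and S' → α S' | ε.
For C: α = {if S, else}, β = {else then, stmt if, S then}. Rewrite as C → β C' and C' → α C' | ε.

S -> if stmt S' | stmt S if S' | then S' | then C S'; C -> else then C' | stmt if C' | S then C'; S' -> C stmt S' | ε; C' -> if S C' | else C' | ε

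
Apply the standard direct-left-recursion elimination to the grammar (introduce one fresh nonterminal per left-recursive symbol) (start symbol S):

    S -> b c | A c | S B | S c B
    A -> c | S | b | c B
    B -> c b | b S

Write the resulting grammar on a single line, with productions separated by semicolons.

S -> b c S' | A c S'; A -> c | S | b | c B; B -> c b | b S; S' -> B S' | c B S' | ε

S is directly left-recursive.
For S: α = {B, c B}, β = {b c, A c}. Rewrite as S → β S' and S' → α S' | ε.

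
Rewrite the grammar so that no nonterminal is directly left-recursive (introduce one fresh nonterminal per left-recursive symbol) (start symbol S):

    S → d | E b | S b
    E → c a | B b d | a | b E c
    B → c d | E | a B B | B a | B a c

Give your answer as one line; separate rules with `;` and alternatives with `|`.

Directly left-recursive nonterminals: S, B.
For S: α = {b}, β = {d, E b}. Rewrite as S → β S' and S' → α S' | ε.
For B: α = {a, a c}, β = {c d, E, a B B}. Rewrite as B → β B' and B' → α B' | ε.

S → d S' | E b S'; E → c a | B b d | a | b E c; B → c d B' | E B' | a B B B'; S' → b S' | eps; B' → a B' | a c B' | eps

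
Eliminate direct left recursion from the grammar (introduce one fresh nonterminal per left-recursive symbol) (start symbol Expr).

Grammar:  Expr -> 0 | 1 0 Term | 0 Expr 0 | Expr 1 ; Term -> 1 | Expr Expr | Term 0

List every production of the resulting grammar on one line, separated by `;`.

Expr -> 0 Expr1 | 1 0 Term Expr1 | 0 Expr 0 Expr1; Term -> 1 Term1 | Expr Expr Term1; Expr1 -> 1 Expr1 | ε; Term1 -> 0 Term1 | ε

Left recursion appears on Expr, Term.
For Expr: α = {1}, β = {0, 1 0 Term, 0 Expr 0}. Rewrite as Expr → β Expr1 and Expr1 → α Expr1 | ε.
For Term: α = {0}, β = {1, Expr Expr}. Rewrite as Term → β Term1 and Term1 → α Term1 | ε.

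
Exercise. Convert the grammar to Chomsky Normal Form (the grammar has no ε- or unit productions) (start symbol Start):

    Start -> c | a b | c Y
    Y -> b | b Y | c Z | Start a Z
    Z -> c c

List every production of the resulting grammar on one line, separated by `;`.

Start -> c | X1 X2 | X3 Y; Y -> b | X2 Y | X3 Z | Start Y1; Z -> X3 X3; X1 -> a; X2 -> b; X3 -> c; Y1 -> X1 Z

Introduce a nonterminal for each terminal appearing in a rule of length ≥ 2: X1 → a, X2 → b, X3 → c.
Binarize each right-hand side of length ≥ 3 by chaining fresh nonterminals (Y1, Y2, …): affected rules were Y → Start X1 Z.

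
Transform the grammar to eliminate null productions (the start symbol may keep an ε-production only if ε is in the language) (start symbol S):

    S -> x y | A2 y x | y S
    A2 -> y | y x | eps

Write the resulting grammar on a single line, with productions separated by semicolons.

Nullable set = {A2}.
ε ∉ L(G), so no ε-production is kept.
Expand every rule over subsets of its nullable positions: S → A2 y x gives A2 y x | y x.

S -> x y | A2 y x | y x | y S; A2 -> y | y x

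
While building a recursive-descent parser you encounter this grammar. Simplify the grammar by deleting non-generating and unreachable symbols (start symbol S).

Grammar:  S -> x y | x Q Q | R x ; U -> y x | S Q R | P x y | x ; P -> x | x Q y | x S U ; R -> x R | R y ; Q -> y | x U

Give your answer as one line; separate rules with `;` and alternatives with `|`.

Generating nonterminals: {P, Q, S, U}.
Reachable from S after that: {P, Q, S, U}.
Removed useless symbols: {R} and every production mentioning them.

S -> x y | x Q Q; U -> y x | P x y | x; P -> x | x Q y | x S U; Q -> y | x U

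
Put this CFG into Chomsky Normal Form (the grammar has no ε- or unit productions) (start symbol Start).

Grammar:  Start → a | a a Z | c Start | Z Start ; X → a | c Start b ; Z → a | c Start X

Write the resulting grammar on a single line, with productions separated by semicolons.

Introduce a nonterminal for each terminal appearing in a rule of length ≥ 2: X1 → a, X2 → c, X3 → b.
Binarize each right-hand side of length ≥ 3 by chaining fresh nonterminals (Y1, Y2, …): affected rules were Start → X1 X1 Z; X → X2 Start X3; Z → X2 Start X.

Start → a | X1 Y1 | X2 Start | Z Start; X → a | X2 Y2; Z → a | X2 Y3; X1 → a; X2 → c; X3 → b; Y1 → X1 Z; Y2 → Start X3; Y3 → Start X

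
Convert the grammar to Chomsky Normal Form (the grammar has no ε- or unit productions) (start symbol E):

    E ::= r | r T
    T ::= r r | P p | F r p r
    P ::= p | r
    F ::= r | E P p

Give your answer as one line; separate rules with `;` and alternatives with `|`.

E ::= r | X1 T; T ::= X1 X1 | P X2 | F Y1; P ::= p | r; F ::= r | E Y3; X1 ::= r; X2 ::= p; Y1 ::= X1 Y2; Y2 ::= X2 X1; Y3 ::= P X2

Introduce a nonterminal for each terminal appearing in a rule of length ≥ 2: X1 → r, X2 → p.
Binarize each right-hand side of length ≥ 3 by chaining fresh nonterminals (Y1, Y2, …): affected rules were T → F X1 X2 X1; F → E P X2.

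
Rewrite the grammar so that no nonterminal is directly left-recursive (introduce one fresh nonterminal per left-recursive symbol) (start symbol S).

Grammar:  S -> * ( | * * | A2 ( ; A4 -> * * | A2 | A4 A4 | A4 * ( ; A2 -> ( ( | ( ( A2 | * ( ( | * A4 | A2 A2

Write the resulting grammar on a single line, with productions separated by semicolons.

S -> * ( | * * | A2 (; A4 -> * * A4' | A2 A4'; A2 -> ( ( A2' | ( ( A2 A2' | * ( ( A2' | * A4 A2'; A4' -> A4 A4' | * ( A4' | ε; A2' -> A2 A2' | ε

Left recursion appears on A4, A2.
For A4: α = {A4, * (}, β = {* *, A2}. Rewrite as A4 → β A4' and A4' → α A4' | ε.
For A2: α = {A2}, β = {( (, ( ( A2, * ( (, * A4}. Rewrite as A2 → β A2' and A2' → α A2' | ε.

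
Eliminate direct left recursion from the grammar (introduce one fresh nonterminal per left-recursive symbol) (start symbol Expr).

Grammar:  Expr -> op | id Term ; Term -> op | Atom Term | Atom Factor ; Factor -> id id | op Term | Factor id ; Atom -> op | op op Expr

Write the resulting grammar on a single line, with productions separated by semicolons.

Left recursion appears on Factor.
For Factor: α = {id}, β = {id id, op Term}. Rewrite as Factor → β Factor1 and Factor1 → α Factor1 | ε.

Expr -> op | id Term; Term -> op | Atom Term | Atom Factor; Factor -> id id Factor1 | op Term Factor1; Atom -> op | op op Expr; Factor1 -> id Factor1 | ε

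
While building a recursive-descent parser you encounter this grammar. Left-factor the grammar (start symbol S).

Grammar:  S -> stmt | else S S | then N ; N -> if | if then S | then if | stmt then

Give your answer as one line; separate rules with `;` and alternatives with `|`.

S -> stmt | else S S | then N; N -> then if | stmt then | if N'; N' -> epsilon | then S

N has alternatives sharing prefix 'if': factor to N → if N' with N' → ε | then S.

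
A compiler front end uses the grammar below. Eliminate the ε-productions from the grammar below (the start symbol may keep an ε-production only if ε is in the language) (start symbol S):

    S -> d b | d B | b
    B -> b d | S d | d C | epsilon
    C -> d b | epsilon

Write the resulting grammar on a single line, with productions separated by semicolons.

S -> d b | d B | d | b; B -> b d | S d | d C | d; C -> d b

The nullable symbols are {B, C}.
ε ∉ L(G), so no ε-production is kept.
For each production, add variants omitting each subset of nullable occurrences: S → d B gives d B | d. B → d C gives d C | d.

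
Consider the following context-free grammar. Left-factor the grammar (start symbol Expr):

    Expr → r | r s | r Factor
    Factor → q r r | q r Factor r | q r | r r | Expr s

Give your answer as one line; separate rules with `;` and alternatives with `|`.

Expr has alternatives sharing prefix 'r': factor to Expr → r Expr1 with Expr1 → ε | s | Factor.
Factor has alternatives sharing prefix 'q r': factor to Factor → q r Factor1 with Factor1 → r | Factor r | ε.

Expr → r Expr1; Factor → r r | Expr s | q r Factor1; Expr1 → ε | s | Factor; Factor1 → r | Factor r | ε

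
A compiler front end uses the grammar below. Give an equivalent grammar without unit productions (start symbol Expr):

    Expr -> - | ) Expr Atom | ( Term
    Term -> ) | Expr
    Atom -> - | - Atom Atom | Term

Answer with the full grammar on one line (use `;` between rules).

Expr -> - | ) Expr Atom | ( Term; Term -> ) | - | ) Expr Atom | ( Term; Atom -> ) | - | - Atom Atom | ) Expr Atom | ( Term

Unit pairs: Atom ⇒* {Expr, Term}; Term ⇒* {Expr}.
For every A with A ⇒* B via unit rules, add B's non-unit alternatives to A; then delete every rule of the form X → Y.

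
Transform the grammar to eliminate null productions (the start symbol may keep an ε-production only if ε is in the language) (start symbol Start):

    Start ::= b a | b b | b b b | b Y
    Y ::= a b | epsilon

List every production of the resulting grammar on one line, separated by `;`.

Nullable nonterminals: {Y}.
ε ∉ L(G), so no ε-production is kept.
Add the nullable-subset variants: Start → b Y gives b Y | b.

Start ::= b a | b b | b b b | b Y | b; Y ::= a b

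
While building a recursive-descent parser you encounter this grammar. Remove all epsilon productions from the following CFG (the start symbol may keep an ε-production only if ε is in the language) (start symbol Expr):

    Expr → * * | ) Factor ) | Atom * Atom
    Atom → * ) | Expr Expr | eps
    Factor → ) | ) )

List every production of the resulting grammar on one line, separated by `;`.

Nullable set = {Atom}.
ε ∉ L(G), so no ε-production is kept.
Expand every rule over subsets of its nullable positions: Expr → Atom * Atom gives Atom * Atom | Atom * | * Atom | *.

Expr → * * | ) Factor ) | Atom * Atom | Atom * | * Atom | *; Atom → * ) | Expr Expr; Factor → ) | ) )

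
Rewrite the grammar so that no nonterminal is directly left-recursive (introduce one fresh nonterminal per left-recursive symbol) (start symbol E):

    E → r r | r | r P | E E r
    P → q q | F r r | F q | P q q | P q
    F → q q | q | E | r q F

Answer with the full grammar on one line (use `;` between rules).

E, P are directly left-recursive.
For E: α = {E r}, β = {r r, r, r P}. Rewrite as E → β E' and E' → α E' | ε.
For P: α = {q q, q}, β = {q q, F r r, F q}. Rewrite as P → β P' and P' → α P' | ε.

E → r r E' | r E' | r P E'; P → q q P' | F r r P' | F q P'; F → q q | q | E | r q F; E' → E r E' | ε; P' → q q P' | q P' | ε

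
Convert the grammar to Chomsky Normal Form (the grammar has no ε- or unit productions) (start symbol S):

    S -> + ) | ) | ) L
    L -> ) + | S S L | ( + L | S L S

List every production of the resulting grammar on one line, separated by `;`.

S -> X1 X2 | ) | X2 L; L -> X2 X1 | S Y1 | X3 Y2 | S Y3; X1 -> +; X2 -> ); X3 -> (; Y1 -> S L; Y2 -> X1 L; Y3 -> L S

Introduce a nonterminal for each terminal appearing in a rule of length ≥ 2: X1 → +, X2 → ), X3 → (.
Binarize each right-hand side of length ≥ 3 by chaining fresh nonterminals (Y1, Y2, …): affected rules were L → S S L; L → X3 X1 L; L → S L S.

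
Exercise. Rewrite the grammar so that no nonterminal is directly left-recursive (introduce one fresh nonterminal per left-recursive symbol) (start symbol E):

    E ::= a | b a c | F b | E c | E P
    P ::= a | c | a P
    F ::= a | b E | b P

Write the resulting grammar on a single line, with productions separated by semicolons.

E ::= a E' | b a c E' | F b E'; P ::= a | c | a P; F ::= a | b E | b P; E' ::= c E' | P E' | ε

Directly left-recursive nonterminal: E.
For E: α = {c, P}, β = {a, b a c, F b}. Rewrite as E → β E' and E' → α E' | ε.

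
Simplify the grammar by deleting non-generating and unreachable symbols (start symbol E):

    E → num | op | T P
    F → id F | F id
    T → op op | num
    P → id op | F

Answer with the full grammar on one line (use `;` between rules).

Generating nonterminals: {E, P, T}.
Reachable from E after that: {E, P, T}.
Removed useless symbols: {F} and every production mentioning them.

E → num | op | T P; T → op op | num; P → id op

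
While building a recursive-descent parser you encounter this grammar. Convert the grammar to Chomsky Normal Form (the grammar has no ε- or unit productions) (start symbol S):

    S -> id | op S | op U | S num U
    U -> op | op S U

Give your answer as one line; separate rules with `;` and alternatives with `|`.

S -> id | X1 S | X1 U | S Y1; U -> op | X1 Y2; X1 -> op; X2 -> num; Y1 -> X2 U; Y2 -> S U

Introduce a nonterminal for each terminal appearing in a rule of length ≥ 2: X1 → op, X2 → num.
Binarize each right-hand side of length ≥ 3 by chaining fresh nonterminals (Y1, Y2, …): affected rules were S → S X2 U; U → X1 S U.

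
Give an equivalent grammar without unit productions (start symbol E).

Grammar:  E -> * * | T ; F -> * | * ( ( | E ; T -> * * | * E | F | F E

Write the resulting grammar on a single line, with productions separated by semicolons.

E -> * * | * | * ( ( | * E | F E; F -> * * | * | * ( ( | * E | F E; T -> * * | * | * ( ( | * E | F E

Unit pairs: E ⇒* {F, T}; F ⇒* {E, T}; T ⇒* {E, F}.
For each unit pair (A, B), copy every non-unit production of B to A, then drop all unit productions.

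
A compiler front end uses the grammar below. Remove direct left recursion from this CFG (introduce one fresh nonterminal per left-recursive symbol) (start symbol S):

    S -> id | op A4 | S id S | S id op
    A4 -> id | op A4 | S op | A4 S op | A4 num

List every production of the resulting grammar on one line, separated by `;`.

S -> id S' | op A4 S'; A4 -> id A4' | op A4 A4' | S op A4'; S' -> id S S' | id op S' | ε; A4' -> S op A4' | num A4' | ε

Directly left-recursive nonterminals: S, A4.
For S: α = {id S, id op}, β = {id, op A4}. Rewrite as S → β S' and S' → α S' | ε.
For A4: α = {S op, num}, β = {id, op A4, S op}. Rewrite as A4 → β A4' and A4' → α A4' | ε.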